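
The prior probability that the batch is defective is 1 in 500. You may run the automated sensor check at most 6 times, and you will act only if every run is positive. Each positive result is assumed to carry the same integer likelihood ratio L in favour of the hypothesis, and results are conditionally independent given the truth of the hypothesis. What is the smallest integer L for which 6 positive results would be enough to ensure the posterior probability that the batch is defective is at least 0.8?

Prior odds = 0.002/0.998 = 1/499.
Target odds = 0.8/0.2 = 4.
Need L⁶ ≥ 4 ÷ (1/499) = 1996.
3⁶ = 729 < 1996 ≤ 4096 = 4⁶, so L = 4.

4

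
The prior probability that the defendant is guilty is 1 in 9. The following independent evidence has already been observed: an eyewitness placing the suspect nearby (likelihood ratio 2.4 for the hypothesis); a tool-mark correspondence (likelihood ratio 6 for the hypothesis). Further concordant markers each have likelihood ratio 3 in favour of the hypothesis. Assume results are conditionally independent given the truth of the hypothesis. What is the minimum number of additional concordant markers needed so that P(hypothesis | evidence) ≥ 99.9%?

6

Prior odds = (1/9)/(8/9) = 0.125.
Combined Bayes factor of the evidence already in hand = 2.4 × 6 = 14.4.
Odds after that evidence = 0.125 × 14.4 = 1.8.
Target odds = 0.999/0.001 = 999.
Need 3ⁿ ≥ 999 ÷ 1.8 = 555.
3⁵ = 243 falls short of 555 but 3⁶ = 729 reaches it, so n = 6.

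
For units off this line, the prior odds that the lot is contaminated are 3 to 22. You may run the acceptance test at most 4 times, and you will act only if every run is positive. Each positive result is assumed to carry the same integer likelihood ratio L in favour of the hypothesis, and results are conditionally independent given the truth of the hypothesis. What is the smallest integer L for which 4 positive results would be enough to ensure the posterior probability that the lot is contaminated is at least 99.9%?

Prior odds = 3/22.
Target odds = 0.999/0.001 = 999.
Need L⁴ ≥ 999 ÷ (3/22) = 7326.
9⁴ = 6561 < 7326 ≤ 10000 = 10⁴, so L = 10.

10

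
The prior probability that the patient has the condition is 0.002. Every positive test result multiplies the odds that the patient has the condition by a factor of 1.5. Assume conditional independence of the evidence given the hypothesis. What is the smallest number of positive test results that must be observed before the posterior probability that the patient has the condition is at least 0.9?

Prior odds: 0.002 ÷ 0.998 = 1/499.
Likelihood ratio per positive test result = 1.5.
Target odds: 0.9 ÷ 0.1 = 9.
Require 1.5ⁿ ≥ 9 ÷ (1/499) = 4491.
1.5²⁰ ≈3325.26 falls short of 4491 but 1.5²¹ ≈4987.89 reaches it, so n = 21.

21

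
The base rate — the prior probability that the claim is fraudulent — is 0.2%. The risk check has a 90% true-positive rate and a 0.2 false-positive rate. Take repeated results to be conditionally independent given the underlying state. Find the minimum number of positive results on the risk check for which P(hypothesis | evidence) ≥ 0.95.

Prior odds: 0.002 ÷ 0.998 = 1/499.
Likelihood ratio of a positive result = 0.9/0.2 = 4.5.
Target odds: 0.95 ÷ 0.05 = 19.
Need (1/499) × 4.5ⁿ ≥ 19, i.e. 4.5ⁿ ≥ 9481.
4.5⁶ = 8303.765625 falls short of 9481 but 4.5⁷ = 4782969/128 reaches it, so n = 7.

7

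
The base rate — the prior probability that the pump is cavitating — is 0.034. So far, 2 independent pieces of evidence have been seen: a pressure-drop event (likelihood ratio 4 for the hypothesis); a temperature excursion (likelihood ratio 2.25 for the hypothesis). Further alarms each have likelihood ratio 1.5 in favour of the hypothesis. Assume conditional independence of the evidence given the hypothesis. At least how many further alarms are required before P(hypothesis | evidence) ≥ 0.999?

Prior odds = 0.034/0.966 = 17/483.
Combined Bayes factor of the evidence already in hand = 4 × 2.25 = 9.
Odds after that evidence = (17/483) × 9 = 51/161.
Target odds = 0.999/0.001 = 999.
Need 1.5ⁿ ≥ 999 ÷ (51/161) = 53613/17.
1.5¹⁹ ≈2216.84 falls short of 53613/17 but 1.5²⁰ ≈3325.26 reaches it, so n = 20.

20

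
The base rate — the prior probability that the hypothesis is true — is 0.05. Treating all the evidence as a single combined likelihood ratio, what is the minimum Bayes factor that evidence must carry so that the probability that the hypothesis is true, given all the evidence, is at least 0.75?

57

Prior odds = 0.05/0.95 = 1/19.
Target odds = 0.75/0.25 = 3.
Required Bayes factor = 3 ÷ (1/19) = 57.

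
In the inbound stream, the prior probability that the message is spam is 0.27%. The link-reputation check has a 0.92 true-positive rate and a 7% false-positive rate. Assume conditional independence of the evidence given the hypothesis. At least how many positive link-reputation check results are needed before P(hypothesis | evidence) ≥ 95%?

Prior odds = 0.0027/0.9973 = 27/9973.
Likelihood ratio of a positive result = 0.92/0.07 = 92/7.
Target odds: 0.95 ÷ 0.05 = 19.
Need (27/9973) × (92/7)ⁿ ≥ 19, i.e. (92/7)ⁿ ≥ 189487/27.
(92/7)³ = 778688/343 falls short of 189487/27 but (92/7)⁴ = 71639296/2401 reaches it, so n = 4.

4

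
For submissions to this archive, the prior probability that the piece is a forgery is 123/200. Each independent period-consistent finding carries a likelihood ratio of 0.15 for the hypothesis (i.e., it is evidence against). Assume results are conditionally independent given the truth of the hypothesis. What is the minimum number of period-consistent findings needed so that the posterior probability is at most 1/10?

2

Prior odds: 0.615 ÷ 0.385 = 123/77.
Likelihood ratio per period-consistent finding = 0.15.
Target odds: 0.1 ÷ 0.9 = 1/9.
Require 0.15ⁿ ≤ 1/9 ÷ (123/77) = 77/1107.
0.15¹ = 0.15 is still above 77/1107 but 0.15² = 0.0225 is at or below it, so n = 2.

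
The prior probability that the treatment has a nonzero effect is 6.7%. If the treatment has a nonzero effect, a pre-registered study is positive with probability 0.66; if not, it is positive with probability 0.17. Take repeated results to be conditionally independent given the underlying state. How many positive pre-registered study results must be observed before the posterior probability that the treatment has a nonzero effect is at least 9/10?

4

Prior odds = 0.067/0.933 = 67/933.
Likelihood ratio of a positive = 0.66/0.17 = 66/17.
Target odds: 0.9 ÷ 0.1 = 9.
Require (66/17)ⁿ ≥ 9 ÷ (67/933) = 8397/67.
(66/17)³ = 287496/4913 falls short of 8397/67 but (66/17)⁴ = 18974736/83521 reaches it, so n = 4.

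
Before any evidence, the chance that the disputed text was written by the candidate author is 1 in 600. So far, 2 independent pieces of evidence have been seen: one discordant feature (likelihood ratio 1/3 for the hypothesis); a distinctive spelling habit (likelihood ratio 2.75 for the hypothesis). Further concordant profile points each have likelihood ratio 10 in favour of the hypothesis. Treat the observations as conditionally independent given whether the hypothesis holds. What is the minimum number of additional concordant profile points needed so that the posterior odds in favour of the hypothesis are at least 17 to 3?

Prior odds = (1/600)/(599/600) = 1/599.
Combined Bayes factor of the evidence already in hand = (1/3) × 2.75 = 11/12.
Odds after that evidence = (1/599) × 11/12 = 11/7188.
Target odds = 17/3.
Need 10ⁿ ≥ 17/3 ÷ (11/7188) = 40732/11.
10³ = 1000 falls short of 40732/11 but 10⁴ = 10000 reaches it, so n = 4.

4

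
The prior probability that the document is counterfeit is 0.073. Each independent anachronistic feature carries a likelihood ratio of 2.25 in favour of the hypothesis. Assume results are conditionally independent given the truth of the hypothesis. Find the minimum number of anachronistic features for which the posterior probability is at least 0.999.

Prior odds: 0.073 ÷ 0.927 = 73/927.
Likelihood ratio per anachronistic feature = 2.25.
Target odds: 0.999 ÷ 0.001 = 999.
Need (73/927) × 2.25ⁿ ≥ 999, i.e. 2.25ⁿ ≥ 926073/73.
2.25¹¹ ≈7481.83 falls short of 926073/73 but 2.25¹² ≈16834.1 reaches it, so n = 12.

12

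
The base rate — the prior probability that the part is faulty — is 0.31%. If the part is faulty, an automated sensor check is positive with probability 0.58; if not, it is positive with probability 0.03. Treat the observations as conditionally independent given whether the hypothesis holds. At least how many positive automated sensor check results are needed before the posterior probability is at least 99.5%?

4

Prior odds: 0.0031 ÷ 0.9969 = 31/9969.
Likelihood ratio of a positive = 0.58/0.03 = 58/3.
Target posterior odds = 0.995/0.005 = 199.
Require (58/3)ⁿ ≥ 199 ÷ (31/9969) = 1983831/31.
(58/3)³ = 195112/27 falls short of 1983831/31 but (58/3)⁴ = 11316496/81 reaches it, so n = 4.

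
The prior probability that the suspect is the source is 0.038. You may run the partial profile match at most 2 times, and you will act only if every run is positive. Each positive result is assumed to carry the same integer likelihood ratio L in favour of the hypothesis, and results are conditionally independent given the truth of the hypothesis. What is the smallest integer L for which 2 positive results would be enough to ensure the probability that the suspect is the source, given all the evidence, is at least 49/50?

36

Prior odds = 0.038/0.962 = 19/481.
Target odds = 0.98/0.02 = 49.
Need L² ≥ 49 ÷ (19/481) = 23569/19.
35² = 1225 < 23569/19 ≤ 1296 = 36², so L = 36.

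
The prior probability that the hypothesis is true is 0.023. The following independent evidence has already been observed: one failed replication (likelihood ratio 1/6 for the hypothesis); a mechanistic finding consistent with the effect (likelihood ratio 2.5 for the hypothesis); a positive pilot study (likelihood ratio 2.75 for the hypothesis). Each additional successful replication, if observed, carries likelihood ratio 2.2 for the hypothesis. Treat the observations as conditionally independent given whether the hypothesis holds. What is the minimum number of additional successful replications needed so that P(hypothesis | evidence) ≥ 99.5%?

12

Prior odds = 0.023/0.977 = 23/977.
Combined Bayes factor of the evidence already in hand = (1/6) × 2.5 × 2.75 = 55/48.
Odds after that evidence = (23/977) × 55/48 = 1265/46896.
Target odds = 0.995/0.005 = 199.
Need 2.2ⁿ ≥ 199 ÷ (1265/46896) = 9332304/1265.
2.2¹¹ ≈5843.18 falls short of 9332304/1265 but 2.2¹² ≈12855 reaches it, so n = 12.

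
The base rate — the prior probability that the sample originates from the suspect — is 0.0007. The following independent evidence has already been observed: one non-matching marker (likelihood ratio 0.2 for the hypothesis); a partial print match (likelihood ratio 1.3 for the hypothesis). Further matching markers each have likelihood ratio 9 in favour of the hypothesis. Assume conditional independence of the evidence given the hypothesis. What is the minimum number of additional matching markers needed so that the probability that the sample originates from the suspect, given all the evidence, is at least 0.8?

Prior odds = 0.0007/0.9993 = 7/9993.
Combined Bayes factor of the evidence already in hand = 0.2 × 1.3 = 0.26.
Odds after that evidence = (7/9993) × 0.26 = 91/499650.
Target odds = 0.8/0.2 = 4.
Need 9ⁿ ≥ 4 ÷ (91/499650) = 1998600/91.
9⁴ = 6561 falls short of 1998600/91 but 9⁵ = 59049 reaches it, so n = 5.

5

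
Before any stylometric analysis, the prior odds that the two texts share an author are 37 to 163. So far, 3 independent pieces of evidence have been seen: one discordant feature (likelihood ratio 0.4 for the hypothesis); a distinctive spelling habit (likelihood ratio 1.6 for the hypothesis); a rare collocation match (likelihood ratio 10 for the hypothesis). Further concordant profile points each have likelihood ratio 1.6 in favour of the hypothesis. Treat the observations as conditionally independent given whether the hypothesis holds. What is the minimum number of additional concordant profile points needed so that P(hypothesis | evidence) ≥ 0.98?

Prior odds = 37/163.
Combined Bayes factor of the evidence already in hand = 0.4 × 1.6 × 10 = 6.4.
Odds after that evidence = (37/163) × 6.4 = 1184/815.
Target odds = 0.98/0.02 = 49.
Need 1.6ⁿ ≥ 49 ÷ (1184/815) = 39935/1184.
1.6⁷ = 2097152/78125 falls short of 39935/1184 but 1.6⁸ = 16777216/390625 reaches it, so n = 8.

8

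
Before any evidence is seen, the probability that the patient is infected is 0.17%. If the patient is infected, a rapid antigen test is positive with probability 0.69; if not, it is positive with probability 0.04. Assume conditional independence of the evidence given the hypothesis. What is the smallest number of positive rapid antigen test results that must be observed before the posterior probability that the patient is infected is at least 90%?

Prior odds = 0.0017/0.9983 = 17/9983.
Likelihood ratio of a positive = 0.69/0.04 = 17.25.
Target odds: 0.9 ÷ 0.1 = 9.
Need (17/9983) × 17.25ⁿ ≥ 9, i.e. 17.25ⁿ ≥ 89847/17.
17.25³ = 5132.953125 falls short of 89847/17 but 17.25⁴ = 22667121/256 reaches it, so n = 4.

4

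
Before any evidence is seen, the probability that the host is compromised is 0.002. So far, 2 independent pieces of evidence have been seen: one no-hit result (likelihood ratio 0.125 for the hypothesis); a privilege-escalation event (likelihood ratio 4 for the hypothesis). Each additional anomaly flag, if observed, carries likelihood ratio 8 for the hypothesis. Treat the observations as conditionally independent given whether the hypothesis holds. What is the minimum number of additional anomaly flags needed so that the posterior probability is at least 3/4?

4

Prior odds = 0.002/0.998 = 1/499.
Combined Bayes factor of the evidence already in hand = 0.125 × 4 = 0.5.
Odds after that evidence = (1/499) × 0.5 = 1/998.
Target odds = 0.75/0.25 = 3.
Need 8ⁿ ≥ 3 ÷ (1/998) = 2994.
8³ = 512 falls short of 2994 but 8⁴ = 4096 reaches it, so n = 4.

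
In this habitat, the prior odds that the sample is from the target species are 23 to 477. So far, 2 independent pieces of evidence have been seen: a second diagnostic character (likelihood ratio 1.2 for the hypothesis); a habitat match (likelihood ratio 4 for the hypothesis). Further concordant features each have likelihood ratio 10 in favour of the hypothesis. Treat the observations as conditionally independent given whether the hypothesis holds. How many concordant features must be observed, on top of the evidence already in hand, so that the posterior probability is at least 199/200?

Prior odds = 23/477.
Combined Bayes factor of the evidence already in hand = 1.2 × 4 = 4.8.
Odds after that evidence = (23/477) × 4.8 = 184/795.
Target odds = 0.995/0.005 = 199.
Need 10ⁿ ≥ 199 ÷ (184/795) = 158205/184.
10² = 100 falls short of 158205/184 but 10³ = 1000 reaches it, so n = 3.

3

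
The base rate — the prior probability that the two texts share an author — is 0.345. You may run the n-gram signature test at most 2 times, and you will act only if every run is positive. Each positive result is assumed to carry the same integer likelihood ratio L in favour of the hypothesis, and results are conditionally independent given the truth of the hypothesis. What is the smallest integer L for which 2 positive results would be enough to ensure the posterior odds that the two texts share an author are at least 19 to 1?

7

Prior odds = 0.345/0.655 = 69/131.
Target odds = 19.
Need L² ≥ 19 ÷ (69/131) = 2489/69.
6² = 36 < 2489/69 ≤ 49 = 7², so L = 7.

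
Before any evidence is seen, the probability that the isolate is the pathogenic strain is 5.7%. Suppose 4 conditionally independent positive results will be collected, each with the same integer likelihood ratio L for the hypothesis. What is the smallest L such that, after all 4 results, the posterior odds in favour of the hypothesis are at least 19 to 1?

Prior odds = 0.057/0.943 = 57/943.
Target odds = 19.
Need L⁴ ≥ 19 ÷ (57/943) = 943/3.
4⁴ = 256 < 943/3 ≤ 625 = 5⁴, so L = 5.

5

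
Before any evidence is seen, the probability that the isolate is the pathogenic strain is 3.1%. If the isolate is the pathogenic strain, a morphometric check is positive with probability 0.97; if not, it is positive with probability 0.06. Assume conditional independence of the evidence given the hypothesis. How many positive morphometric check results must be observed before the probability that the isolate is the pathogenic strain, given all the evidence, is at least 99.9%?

Prior odds = 0.031/0.969 = 31/969.
Likelihood ratio of a positive = 0.97/0.06 = 97/6.
Target posterior odds = 0.999/0.001 = 999.
Require (97/6)ⁿ ≥ 999 ÷ (31/969) = 968031/31.
(97/6)³ = 912673/216 falls short of 968031/31 but (97/6)⁴ = 88529281/1296 reaches it, so n = 4.

4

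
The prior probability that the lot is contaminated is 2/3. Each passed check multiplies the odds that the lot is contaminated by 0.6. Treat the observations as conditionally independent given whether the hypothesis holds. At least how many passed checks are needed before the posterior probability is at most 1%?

Prior odds: (2/3) ÷ (1/3) = 2.
Likelihood ratio per passed check = 0.6.
Target odds: 0.01 ÷ 0.99 = 1/99.
Require 0.6ⁿ ≤ 1/99 ÷ 2 = 1/198.
0.6¹⁰ = 59049/9765625 is still above 1/198 but 0.6¹¹ = 177147/48828125 is at or below it, so n = 11.

11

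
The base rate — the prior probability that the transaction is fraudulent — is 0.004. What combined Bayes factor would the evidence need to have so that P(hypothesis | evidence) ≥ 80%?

996

Prior odds = 0.004/0.996 = 1/249.
Target odds = 0.8/0.2 = 4.
Required Bayes factor = 4 ÷ (1/249) = 996.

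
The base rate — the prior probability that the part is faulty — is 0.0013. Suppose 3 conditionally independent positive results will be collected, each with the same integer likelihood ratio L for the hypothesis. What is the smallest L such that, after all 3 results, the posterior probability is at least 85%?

Prior odds = 0.0013/0.9987 = 13/9987.
Target odds = 0.85/0.15 = 17/3.
Need L³ ≥ 17/3 ÷ (13/9987) = 56593/13.
16³ = 4096 < 56593/13 ≤ 4913 = 17³, so L = 17.

17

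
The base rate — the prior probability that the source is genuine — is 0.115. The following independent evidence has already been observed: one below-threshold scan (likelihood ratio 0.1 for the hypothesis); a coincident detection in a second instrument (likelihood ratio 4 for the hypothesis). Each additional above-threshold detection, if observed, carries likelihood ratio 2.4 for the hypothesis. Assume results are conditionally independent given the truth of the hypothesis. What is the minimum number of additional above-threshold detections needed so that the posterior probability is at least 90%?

6

Prior odds = 0.115/0.885 = 23/177.
Combined Bayes factor of the evidence already in hand = 0.1 × 4 = 0.4.
Odds after that evidence = (23/177) × 0.4 = 46/885.
Target odds = 0.9/0.1 = 9.
Need 2.4ⁿ ≥ 9 ÷ (46/885) = 7965/46.
2.4⁵ = 79.62624 falls short of 7965/46 but 2.4⁶ = 2985984/15625 reaches it, so n = 6.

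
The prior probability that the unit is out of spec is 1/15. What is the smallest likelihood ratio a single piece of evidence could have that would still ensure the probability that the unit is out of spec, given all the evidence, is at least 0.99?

Prior odds = (1/15)/(14/15) = 1/14.
Target odds = 0.99/0.01 = 99.
Required Bayes factor = 99 ÷ (1/14) = 1386.

1386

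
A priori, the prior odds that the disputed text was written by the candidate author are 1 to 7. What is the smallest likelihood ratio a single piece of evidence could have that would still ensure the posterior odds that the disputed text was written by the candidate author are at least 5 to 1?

Prior odds = 1/7.
Target odds = 5.
Required Bayes factor = 5 ÷ (1/7) = 35.

35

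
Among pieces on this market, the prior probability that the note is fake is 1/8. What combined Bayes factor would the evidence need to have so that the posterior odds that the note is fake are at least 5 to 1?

Prior odds = 0.125/0.875 = 1/7.
Target odds = 5.
Required Bayes factor = 5 ÷ (1/7) = 35.

35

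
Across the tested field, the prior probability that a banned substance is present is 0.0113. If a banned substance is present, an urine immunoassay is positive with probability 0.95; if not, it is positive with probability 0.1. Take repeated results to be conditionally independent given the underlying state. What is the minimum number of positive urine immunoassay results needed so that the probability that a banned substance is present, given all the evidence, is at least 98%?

Prior odds: 0.0113 ÷ 0.9887 = 113/9887.
Likelihood ratio of a positive = 0.95/0.1 = 9.5.
Target posterior odds = 0.98/0.02 = 49.
Require 9.5ⁿ ≥ 49 ÷ (113/9887) = 484463/113.
9.5³ = 857.375 falls short of 484463/113 but 9.5⁴ = 8145.0625 reaches it, so n = 4.

4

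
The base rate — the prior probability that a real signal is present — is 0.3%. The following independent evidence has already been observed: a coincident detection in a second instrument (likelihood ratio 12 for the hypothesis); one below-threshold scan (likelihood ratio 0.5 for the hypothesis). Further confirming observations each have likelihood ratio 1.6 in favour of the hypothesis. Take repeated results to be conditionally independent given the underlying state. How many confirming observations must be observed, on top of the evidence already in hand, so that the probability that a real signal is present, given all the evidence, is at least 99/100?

Prior odds = 0.003/0.997 = 3/997.
Combined Bayes factor of the evidence already in hand = 12 × 0.5 = 6.
Odds after that evidence = (3/997) × 6 = 18/997.
Target odds = 0.99/0.01 = 99.
Need 1.6ⁿ ≥ 99 ÷ (18/997) = 5483.5.
1.6¹⁸ ≈4722.37 falls short of 5483.5 but 1.6¹⁹ ≈7555.79 reaches it, so n = 19.

19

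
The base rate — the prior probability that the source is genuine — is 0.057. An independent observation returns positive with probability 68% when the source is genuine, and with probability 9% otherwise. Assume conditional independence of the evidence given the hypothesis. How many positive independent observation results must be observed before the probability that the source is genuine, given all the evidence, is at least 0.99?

Prior odds = 0.057/0.943 = 57/943.
Likelihood ratio of a positive result = 0.68/0.09 = 68/9.
Target posterior odds = 0.99/0.01 = 99.
Require (68/9)ⁿ ≥ 99 ÷ (57/943) = 31119/19.
(68/9)³ = 314432/729 falls short of 31119/19 but (68/9)⁴ = 21381376/6561 reaches it, so n = 4.

4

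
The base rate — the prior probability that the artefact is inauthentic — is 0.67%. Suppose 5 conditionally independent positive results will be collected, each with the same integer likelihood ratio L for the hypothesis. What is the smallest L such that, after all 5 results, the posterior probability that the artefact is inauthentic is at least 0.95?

5

Prior odds = 0.0067/0.9933 = 67/9933.
Target odds = 0.95/0.05 = 19.
Need L⁵ ≥ 19 ÷ (67/9933) = 188727/67.
4⁵ = 1024 < 188727/67 ≤ 3125 = 5⁵, so L = 5.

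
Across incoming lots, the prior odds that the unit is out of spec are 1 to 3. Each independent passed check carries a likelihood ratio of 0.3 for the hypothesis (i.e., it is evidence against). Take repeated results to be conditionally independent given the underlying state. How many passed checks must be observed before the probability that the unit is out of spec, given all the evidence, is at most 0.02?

Prior odds = 1/3.
Likelihood ratio per passed check = 0.3.
Target posterior odds = 0.02/0.98 = 1/49.
Require 0.3ⁿ ≤ 1/49 ÷ (1/3) = 3/49.
0.3² = 0.09 is still above 3/49 but 0.3³ = 0.027 is at or below it, so n = 3.

3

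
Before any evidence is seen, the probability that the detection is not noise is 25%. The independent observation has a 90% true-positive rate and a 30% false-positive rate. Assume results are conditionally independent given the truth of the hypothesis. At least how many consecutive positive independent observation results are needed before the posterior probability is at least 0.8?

Prior odds: 0.25 ÷ 0.75 = 1/3.
Likelihood ratio of a positive result = 0.9/0.3 = 3.
Target odds: 0.8 ÷ 0.2 = 4.
Need (1/3) × 3ⁿ ≥ 4, i.e. 3ⁿ ≥ 12.
3² = 9 falls short of 12 but 3³ = 27 reaches it, so n = 3.

3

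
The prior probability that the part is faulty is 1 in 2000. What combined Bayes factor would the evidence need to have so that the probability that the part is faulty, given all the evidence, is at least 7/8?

13993

Prior odds = 0.0005/0.9995 = 1/1999.
Target odds = 0.875/0.125 = 7.
Required Bayes factor = 7 ÷ (1/1999) = 13993.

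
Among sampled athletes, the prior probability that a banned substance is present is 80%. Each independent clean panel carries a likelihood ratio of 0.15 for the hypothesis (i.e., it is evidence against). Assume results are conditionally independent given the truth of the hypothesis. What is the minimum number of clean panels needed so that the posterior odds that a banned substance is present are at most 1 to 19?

Prior odds: 0.8 ÷ 0.2 = 4.
Likelihood ratio per clean panel = 0.15.
Target odds = 1/19.
Require 0.15ⁿ ≤ 1/19 ÷ 4 = 1/76.
0.15² = 0.0225 is still above 1/76 but 0.15³ = 0.003375 is at or below it, so n = 3.

3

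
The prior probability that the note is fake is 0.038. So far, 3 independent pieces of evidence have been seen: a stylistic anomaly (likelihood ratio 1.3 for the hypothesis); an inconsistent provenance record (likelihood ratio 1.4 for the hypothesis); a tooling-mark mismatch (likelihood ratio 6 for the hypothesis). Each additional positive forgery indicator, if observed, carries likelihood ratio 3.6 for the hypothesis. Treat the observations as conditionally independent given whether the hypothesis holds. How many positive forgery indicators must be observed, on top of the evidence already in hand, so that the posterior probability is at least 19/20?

Prior odds = 0.038/0.962 = 19/481.
Combined Bayes factor of the evidence already in hand = 1.3 × 1.4 × 6 = 10.92.
Odds after that evidence = (19/481) × 10.92 = 399/925.
Target odds = 0.95/0.05 = 19.
Need 3.6ⁿ ≥ 19 ÷ (399/925) = 925/21.
3.6² = 12.96 falls short of 925/21 but 3.6³ = 46.656 reaches it, so n = 3.

3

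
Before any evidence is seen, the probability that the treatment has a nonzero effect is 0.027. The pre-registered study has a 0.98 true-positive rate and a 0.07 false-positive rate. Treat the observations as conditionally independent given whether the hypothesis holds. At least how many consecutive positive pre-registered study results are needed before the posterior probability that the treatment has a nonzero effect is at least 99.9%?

Prior odds = 0.027/0.973 = 27/973.
Likelihood ratio of a positive result = 0.98/0.07 = 14.
Target posterior odds = 0.999/0.001 = 999.
Need (27/973) × 14ⁿ ≥ 999, i.e. 14ⁿ ≥ 36001.
14³ = 2744 falls short of 36001 but 14⁴ = 38416 reaches it, so n = 4.

4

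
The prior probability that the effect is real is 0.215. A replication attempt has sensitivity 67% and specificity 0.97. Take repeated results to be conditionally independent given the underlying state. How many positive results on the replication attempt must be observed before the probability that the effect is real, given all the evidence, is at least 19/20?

Prior odds: 0.215 ÷ 0.785 = 43/157.
False-positive rate = 1 − 0.97 = 0.03; likelihood ratio of a positive = 0.67/0.03 = 67/3.
Target posterior odds = 0.95/0.05 = 19.
Need (43/157) × (67/3)ⁿ ≥ 19, i.e. (67/3)ⁿ ≥ 2983/43.
(67/3)¹ = 67/3 falls short of 2983/43 but (67/3)² = 4489/9 reaches it, so n = 2.

2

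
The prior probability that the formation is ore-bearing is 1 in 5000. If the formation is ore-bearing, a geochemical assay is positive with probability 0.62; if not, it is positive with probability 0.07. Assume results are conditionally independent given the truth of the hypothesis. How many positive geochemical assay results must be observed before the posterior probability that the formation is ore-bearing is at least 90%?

5

Prior odds: 0.0002 ÷ 0.9998 = 1/4999.
Likelihood ratio of a positive = 0.62/0.07 = 62/7.
Target odds: 0.9 ÷ 0.1 = 9.
Require (62/7)ⁿ ≥ 9 ÷ (1/4999) = 44991.
(62/7)⁴ = 14776336/2401 falls short of 44991 but (62/7)⁵ = 916132832/16807 reaches it, so n = 5.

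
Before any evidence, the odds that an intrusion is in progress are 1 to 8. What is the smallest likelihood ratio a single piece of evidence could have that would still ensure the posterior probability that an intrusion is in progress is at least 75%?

24

Prior odds = 0.125.
Target odds = 0.75/0.25 = 3.
Required Bayes factor = 3 ÷ 0.125 = 24.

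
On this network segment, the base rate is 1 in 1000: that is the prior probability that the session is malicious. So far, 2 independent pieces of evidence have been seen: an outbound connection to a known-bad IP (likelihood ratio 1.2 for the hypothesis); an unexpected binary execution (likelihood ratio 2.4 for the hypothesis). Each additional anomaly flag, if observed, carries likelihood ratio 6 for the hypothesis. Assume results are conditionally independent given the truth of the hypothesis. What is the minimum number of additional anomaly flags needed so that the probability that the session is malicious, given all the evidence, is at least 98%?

6

Prior odds = 0.001/0.999 = 1/999.
Combined Bayes factor of the evidence already in hand = 1.2 × 2.4 = 2.88.
Odds after that evidence = (1/999) × 2.88 = 8/2775.
Target odds = 0.98/0.02 = 49.
Need 6ⁿ ≥ 49 ÷ (8/2775) = 16996.875.
6⁵ = 7776 falls short of 16996.875 but 6⁶ = 46656 reaches it, so n = 6.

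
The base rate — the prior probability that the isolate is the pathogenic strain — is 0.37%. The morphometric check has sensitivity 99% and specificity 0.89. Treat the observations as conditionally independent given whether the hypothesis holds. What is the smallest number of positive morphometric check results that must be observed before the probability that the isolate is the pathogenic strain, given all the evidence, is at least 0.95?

4

Prior odds = 0.0037/0.9963 = 37/9963.
False-positive rate = 1 − 0.89 = 0.11; likelihood ratio of a positive = 0.99/0.11 = 9.
Target odds: 0.95 ÷ 0.05 = 19.
Require 9ⁿ ≥ 19 ÷ (37/9963) = 189297/37.
9³ = 729 falls short of 189297/37 but 9⁴ = 6561 reaches it, so n = 4.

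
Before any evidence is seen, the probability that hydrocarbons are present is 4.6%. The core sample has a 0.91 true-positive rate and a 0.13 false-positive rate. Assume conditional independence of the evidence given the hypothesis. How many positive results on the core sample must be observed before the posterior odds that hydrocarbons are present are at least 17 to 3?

Prior odds = 0.046/0.954 = 23/477.
Likelihood ratio of a positive result = 0.91/0.13 = 7.
Target odds = 17/3.
Require 7ⁿ ≥ 17/3 ÷ (23/477) = 2703/23.
7² = 49 falls short of 2703/23 but 7³ = 343 reaches it, so n = 3.

3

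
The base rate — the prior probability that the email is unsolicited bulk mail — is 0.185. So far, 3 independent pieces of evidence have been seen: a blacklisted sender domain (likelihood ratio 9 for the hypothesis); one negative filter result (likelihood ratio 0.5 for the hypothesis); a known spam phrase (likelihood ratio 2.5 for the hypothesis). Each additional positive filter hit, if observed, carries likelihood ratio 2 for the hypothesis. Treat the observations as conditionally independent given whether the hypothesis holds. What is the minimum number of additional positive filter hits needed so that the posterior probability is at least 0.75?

Prior odds = 0.185/0.815 = 37/163.
Combined Bayes factor of the evidence already in hand = 9 × 0.5 × 2.5 = 11.25.
Odds after that evidence = (37/163) × 11.25 = 1665/652.
Target odds = 0.75/0.25 = 3.
Need 2ⁿ ≥ 3 ÷ (1665/652) = 652/555.
2¹ = 2, which meets the required 652/555; so n = 1.

1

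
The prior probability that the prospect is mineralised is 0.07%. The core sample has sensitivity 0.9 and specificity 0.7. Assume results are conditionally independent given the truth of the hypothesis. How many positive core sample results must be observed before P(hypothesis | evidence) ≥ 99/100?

11

Prior odds: 0.0007 ÷ 0.9993 = 7/9993.
False-positive rate = 1 − 0.7 = 0.3; likelihood ratio of a positive = 0.9/0.3 = 3.
Target posterior odds = 0.99/0.01 = 99.
Require 3ⁿ ≥ 99 ÷ (7/9993) = 989307/7.
3¹⁰ = 59049 falls short of 989307/7 but 3¹¹ = 177147 reaches it, so n = 11.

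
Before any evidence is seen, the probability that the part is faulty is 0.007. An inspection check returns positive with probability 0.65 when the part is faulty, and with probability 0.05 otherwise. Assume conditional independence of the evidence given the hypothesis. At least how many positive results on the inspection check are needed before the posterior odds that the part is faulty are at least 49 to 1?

Prior odds: 0.007 ÷ 0.993 = 7/993.
Likelihood ratio of a positive result = 0.65/0.05 = 13.
Target odds = 49.
Need (7/993) × 13ⁿ ≥ 49, i.e. 13ⁿ ≥ 6951.
13³ = 2197 falls short of 6951 but 13⁴ = 28561 reaches it, so n = 4.

4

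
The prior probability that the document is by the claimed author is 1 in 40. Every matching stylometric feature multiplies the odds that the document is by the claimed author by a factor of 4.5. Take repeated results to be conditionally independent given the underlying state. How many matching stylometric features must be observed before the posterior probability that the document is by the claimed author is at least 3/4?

Prior odds: 0.025 ÷ 0.975 = 1/39.
Likelihood ratio per matching stylometric feature = 4.5.
Target odds: 0.75 ÷ 0.25 = 3.
Require 4.5ⁿ ≥ 3 ÷ (1/39) = 117.
4.5³ = 91.125 falls short of 117 but 4.5⁴ = 410.0625 reaches it, so n = 4.

4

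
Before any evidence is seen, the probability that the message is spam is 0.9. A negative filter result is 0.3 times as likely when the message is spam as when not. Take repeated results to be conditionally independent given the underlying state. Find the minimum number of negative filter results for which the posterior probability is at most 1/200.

Prior odds: 0.9 ÷ 0.1 = 9.
Likelihood ratio per negative filter result = 0.3.
Target posterior odds = 0.005/0.995 = 1/199.
Need 9 × 0.3ⁿ ≤ 1/199, i.e. 0.3ⁿ ≤ 1/1791.
0.3⁶ = 729/1000000 is still above 1/1791 but 0.3⁷ = 2187/10000000 is at or below it, so n = 7.

7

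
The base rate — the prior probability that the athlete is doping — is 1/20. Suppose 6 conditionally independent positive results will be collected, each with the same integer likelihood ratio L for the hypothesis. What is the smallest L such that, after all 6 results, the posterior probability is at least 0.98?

Prior odds = 0.05/0.95 = 1/19.
Target odds = 0.98/0.02 = 49.
Need L⁶ ≥ 49 ÷ (1/19) = 931.
3⁶ = 729 < 931 ≤ 4096 = 4⁶, so L = 4.

4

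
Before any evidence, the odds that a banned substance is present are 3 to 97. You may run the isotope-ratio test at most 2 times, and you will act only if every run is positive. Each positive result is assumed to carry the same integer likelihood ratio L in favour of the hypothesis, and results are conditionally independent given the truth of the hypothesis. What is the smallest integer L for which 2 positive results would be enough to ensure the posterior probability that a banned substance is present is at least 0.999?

Prior odds = 3/97.
Target odds = 0.999/0.001 = 999.
Need L² ≥ 999 ÷ (3/97) = 32301.
179² = 32041 < 32301 ≤ 32400 = 180², so L = 180.

180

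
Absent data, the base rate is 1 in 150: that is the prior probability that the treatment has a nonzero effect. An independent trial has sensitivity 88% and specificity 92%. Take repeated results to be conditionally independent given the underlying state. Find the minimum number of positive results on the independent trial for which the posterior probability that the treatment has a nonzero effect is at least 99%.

5

Prior odds = (1/150)/(149/150) = 1/149.
False-positive rate = 1 − 0.92 = 0.08; likelihood ratio of a positive = 0.88/0.08 = 11.
Target posterior odds = 0.99/0.01 = 99.
Need (1/149) × 11ⁿ ≥ 99, i.e. 11ⁿ ≥ 14751.
11⁴ = 14641 falls short of 14751 but 11⁵ = 161051 reaches it, so n = 5.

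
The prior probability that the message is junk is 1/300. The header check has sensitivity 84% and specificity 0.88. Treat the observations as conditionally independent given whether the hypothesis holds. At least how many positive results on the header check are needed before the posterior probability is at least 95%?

5

Prior odds: (1/300) ÷ (299/300) = 1/299.
False-positive rate = 1 − 0.88 = 0.12; likelihood ratio of a positive = 0.84/0.12 = 7.
Target posterior odds = 0.95/0.05 = 19.
Need (1/299) × 7ⁿ ≥ 19, i.e. 7ⁿ ≥ 5681.
7⁴ = 2401 falls short of 5681 but 7⁵ = 16807 reaches it, so n = 5.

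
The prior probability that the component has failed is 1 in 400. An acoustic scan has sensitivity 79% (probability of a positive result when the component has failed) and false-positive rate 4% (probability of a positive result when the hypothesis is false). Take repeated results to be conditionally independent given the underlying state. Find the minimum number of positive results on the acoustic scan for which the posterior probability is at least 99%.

Prior odds = 0.0025/0.9975 = 1/399.
Likelihood ratio of a positive result = 0.79/0.04 = 19.75.
Target posterior odds = 0.99/0.01 = 99.
Need (1/399) × 19.75ⁿ ≥ 99, i.e. 19.75ⁿ ≥ 39501.
19.75³ = 7703.734375 falls short of 39501 but 19.75⁴ = 38950081/256 reaches it, so n = 4.

4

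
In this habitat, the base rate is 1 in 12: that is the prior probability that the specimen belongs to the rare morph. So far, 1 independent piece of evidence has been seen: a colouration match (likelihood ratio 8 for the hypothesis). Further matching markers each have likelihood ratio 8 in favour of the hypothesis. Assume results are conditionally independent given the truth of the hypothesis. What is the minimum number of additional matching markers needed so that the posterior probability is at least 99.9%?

4

Prior odds = (1/12)/(11/12) = 1/11.
Bayes factor of the evidence already in hand = 8.
Odds after that evidence = (1/11) × 8 = 8/11.
Target odds = 0.999/0.001 = 999.
Need 8ⁿ ≥ 999 ÷ (8/11) = 1373.625.
8³ = 512 falls short of 1373.625 but 8⁴ = 4096 reaches it, so n = 4.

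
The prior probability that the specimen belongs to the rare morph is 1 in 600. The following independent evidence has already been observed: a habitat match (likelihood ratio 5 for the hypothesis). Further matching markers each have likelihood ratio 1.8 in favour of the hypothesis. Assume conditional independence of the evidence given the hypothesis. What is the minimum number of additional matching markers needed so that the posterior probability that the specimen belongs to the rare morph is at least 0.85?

12

Prior odds = (1/600)/(599/600) = 1/599.
Bayes factor of the evidence already in hand = 5.
Odds after that evidence = (1/599) × 5 = 5/599.
Target odds = 0.85/0.15 = 17/3.
Need 1.8ⁿ ≥ 17/3 ÷ (5/599) = 10183/15.
1.8¹¹ ≈642.684 falls short of 10183/15 but 1.8¹² ≈1156.83 reaches it, so n = 12.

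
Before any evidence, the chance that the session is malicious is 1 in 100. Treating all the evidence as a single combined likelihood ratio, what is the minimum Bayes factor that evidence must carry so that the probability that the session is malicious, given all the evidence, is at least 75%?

297

Prior odds = 0.01/0.99 = 1/99.
Target odds = 0.75/0.25 = 3.
Required Bayes factor = 3 ÷ (1/99) = 297.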